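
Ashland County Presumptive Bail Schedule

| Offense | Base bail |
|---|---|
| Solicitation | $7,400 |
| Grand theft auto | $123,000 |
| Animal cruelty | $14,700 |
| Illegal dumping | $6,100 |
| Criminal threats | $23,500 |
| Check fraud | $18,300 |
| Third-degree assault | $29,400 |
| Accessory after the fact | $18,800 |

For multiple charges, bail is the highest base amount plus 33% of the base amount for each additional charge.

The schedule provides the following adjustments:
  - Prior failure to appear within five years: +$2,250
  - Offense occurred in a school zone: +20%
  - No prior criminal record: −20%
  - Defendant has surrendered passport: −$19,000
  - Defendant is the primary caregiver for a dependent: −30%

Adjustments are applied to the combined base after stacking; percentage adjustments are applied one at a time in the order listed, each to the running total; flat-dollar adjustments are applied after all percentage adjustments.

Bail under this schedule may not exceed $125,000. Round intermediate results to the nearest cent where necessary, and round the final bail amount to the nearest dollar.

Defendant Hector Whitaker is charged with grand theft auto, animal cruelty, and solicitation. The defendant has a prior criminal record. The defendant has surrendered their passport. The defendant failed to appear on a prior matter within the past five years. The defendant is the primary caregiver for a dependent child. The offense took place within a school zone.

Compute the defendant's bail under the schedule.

Base amounts from the schedule: grand theft auto $123,000; animal cruelty $14,700; solicitation $7,400.
Stacking rule: highest base plus 33% of each additional charge. Highest is grand theft auto at $123,000. Additional: $14,700 × 33% = $4,851; $7,400 × 33% = $2,442. Combined base = $123,000 + $7,293 = $130,293.
Offense occurred in a school zone (+20%): $130,293 × 1.2 = $156,351.60.
Defendant is the primary caregiver for a dependent (−30%): $156,351.60 × 0.7 = $109,446.12.
Prior failure to appear within five years (+$2,250 flat): $109,446.12 + $2,250 = $111,696.12.
Defendant has surrendered passport (−$19,000 flat): $111,696.12 − $19,000 = $92,696.12.
$92,696.12 is within the $125,000 maximum.
Rounded to the nearest dollar: $92,696.

$92,696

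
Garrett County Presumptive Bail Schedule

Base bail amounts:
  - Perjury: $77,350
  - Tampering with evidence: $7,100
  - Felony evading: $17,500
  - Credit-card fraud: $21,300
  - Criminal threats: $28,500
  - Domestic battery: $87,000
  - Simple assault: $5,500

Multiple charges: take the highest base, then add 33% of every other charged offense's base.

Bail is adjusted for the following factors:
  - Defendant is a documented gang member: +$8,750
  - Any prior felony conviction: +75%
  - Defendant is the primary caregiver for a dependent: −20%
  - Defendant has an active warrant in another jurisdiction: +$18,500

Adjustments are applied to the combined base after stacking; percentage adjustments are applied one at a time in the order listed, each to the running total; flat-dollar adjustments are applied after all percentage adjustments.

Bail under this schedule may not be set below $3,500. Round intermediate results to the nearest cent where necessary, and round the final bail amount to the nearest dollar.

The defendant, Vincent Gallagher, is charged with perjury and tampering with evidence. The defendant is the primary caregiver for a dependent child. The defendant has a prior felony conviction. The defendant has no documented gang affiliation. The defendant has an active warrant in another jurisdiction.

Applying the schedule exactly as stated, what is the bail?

$130,070

Base amounts from the schedule: perjury $77,350; tampering with evidence $7,100.
Stacking rule: highest base plus 33% of each additional charge. Highest is perjury at $77,350. Additional: $7,100 × 33% = $2,343. Combined base = $77,350 + $2,343 = $79,693.
Any prior felony conviction (+75%): $79,693 × 1.75 = $139,462.75.
Defendant is the primary caregiver for a dependent (−20%): $139,462.75 × 0.8 = $111,570.20.
Defendant has an active warrant in another jurisdiction (+$18,500 flat): $111,570.20 + $18,500 = $130,070.20.
$130,070.20 is at or above the $3,500 minimum.
Rounded to the nearest dollar: $130,070.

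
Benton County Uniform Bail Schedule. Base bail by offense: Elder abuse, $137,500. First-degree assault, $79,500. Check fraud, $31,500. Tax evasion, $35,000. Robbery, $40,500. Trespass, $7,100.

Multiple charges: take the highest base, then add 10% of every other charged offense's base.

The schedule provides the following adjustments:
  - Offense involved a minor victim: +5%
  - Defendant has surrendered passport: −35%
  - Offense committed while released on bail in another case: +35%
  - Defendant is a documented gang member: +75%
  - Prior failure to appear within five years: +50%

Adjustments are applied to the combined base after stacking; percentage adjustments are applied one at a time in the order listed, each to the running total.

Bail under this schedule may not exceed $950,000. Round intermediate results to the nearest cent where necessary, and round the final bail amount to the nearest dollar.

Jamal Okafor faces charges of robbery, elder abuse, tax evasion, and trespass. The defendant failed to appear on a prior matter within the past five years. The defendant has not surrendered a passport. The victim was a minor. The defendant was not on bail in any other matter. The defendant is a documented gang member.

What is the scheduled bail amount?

Base amounts from the schedule: robbery $40,500; elder abuse $137,500; tax evasion $35,000; trespass $7,100.
Stacking rule: highest base plus 10% of each additional charge. Highest is elder abuse at $137,500. Additional: $40,500 × 10% = $4,050; $35,000 × 10% = $3,500; $7,100 × 10% = $710. Combined base = $137,500 + $8,260 = $145,760.
Offense involved a minor victim (+5%): $145,760 × 1.05 = $153,048.
Defendant is a documented gang member (+75%): $153,048 × 1.75 = $267,834.
Prior failure to appear within five years (+50%): $267,834 × 1.5 = $401,751.
$401,751 is within the $950,000 maximum.

$401,751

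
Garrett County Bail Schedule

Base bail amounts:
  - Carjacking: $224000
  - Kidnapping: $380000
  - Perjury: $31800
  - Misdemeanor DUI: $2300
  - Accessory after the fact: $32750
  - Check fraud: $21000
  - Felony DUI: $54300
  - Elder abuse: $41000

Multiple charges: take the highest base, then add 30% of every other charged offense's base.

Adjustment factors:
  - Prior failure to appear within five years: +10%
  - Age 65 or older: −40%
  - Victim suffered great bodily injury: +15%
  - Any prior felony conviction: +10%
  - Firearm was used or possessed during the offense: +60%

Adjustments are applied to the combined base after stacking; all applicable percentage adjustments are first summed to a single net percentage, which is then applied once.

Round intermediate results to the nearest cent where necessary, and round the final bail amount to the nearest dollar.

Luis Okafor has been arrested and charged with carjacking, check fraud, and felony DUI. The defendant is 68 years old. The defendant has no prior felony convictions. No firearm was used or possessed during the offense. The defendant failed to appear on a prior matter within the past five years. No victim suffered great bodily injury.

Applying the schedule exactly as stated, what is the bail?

$172613

Base amounts from the schedule: carjacking $224000; check fraud $21000; felony DUI $54300.
Stacking rule: highest base plus 30% of each additional charge. Highest is carjacking at $224000. Additional: $21000 × 30% = $6300; $54300 × 30% = $16290. Combined base = $224000 + $22590 = $246590.
Net percentage adjustment: +10% −40% = −30%. $246590 × 0.7 = $172613.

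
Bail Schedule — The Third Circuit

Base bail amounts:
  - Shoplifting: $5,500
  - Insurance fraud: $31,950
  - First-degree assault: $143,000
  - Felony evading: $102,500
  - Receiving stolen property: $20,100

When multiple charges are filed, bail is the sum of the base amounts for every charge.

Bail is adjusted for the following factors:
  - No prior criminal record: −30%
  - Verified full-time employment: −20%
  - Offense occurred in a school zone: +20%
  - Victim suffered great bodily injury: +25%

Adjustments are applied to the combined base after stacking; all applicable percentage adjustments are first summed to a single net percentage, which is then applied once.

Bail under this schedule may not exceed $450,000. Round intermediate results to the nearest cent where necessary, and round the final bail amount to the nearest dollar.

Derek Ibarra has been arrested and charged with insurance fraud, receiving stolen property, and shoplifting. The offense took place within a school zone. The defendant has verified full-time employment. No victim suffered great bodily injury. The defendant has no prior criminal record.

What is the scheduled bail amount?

Base amounts from the schedule: insurance fraud $31,950; receiving stolen property $20,100; shoplifting $5,500.
Stacking rule: sum of all bases. $31,950 + $20,100 + $5,500 = $57,550.
Net percentage adjustment: −30% −20% +20% = −30%. $57,550 × 0.7 = $40,285.
$40,285 is within the $450,000 maximum.

$40,285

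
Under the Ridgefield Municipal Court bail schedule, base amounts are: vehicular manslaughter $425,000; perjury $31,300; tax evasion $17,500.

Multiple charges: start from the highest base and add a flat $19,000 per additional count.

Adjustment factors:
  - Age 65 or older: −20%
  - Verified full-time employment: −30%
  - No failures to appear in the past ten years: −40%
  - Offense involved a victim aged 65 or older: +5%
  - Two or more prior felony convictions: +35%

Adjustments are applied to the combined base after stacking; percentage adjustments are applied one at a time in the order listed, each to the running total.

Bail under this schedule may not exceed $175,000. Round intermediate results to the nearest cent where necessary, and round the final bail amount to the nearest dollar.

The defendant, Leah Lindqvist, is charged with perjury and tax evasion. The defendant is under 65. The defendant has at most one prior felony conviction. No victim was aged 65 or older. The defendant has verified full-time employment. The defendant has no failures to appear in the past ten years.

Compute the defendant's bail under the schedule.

$21,126

Base amounts from the schedule: perjury $31,300; tax evasion $17,500.
Stacking rule: highest base plus $19,000 per additional charge. Highest is perjury at $31,300; 1 additional charge → +$19,000. Combined base = $50,300.
Verified full-time employment (−30%): $50,300 × 0.7 = $35,210.
No failures to appear in the past ten years (−40%): $35,210 × 0.6 = $21,126.
$21,126 is within the $175,000 maximum.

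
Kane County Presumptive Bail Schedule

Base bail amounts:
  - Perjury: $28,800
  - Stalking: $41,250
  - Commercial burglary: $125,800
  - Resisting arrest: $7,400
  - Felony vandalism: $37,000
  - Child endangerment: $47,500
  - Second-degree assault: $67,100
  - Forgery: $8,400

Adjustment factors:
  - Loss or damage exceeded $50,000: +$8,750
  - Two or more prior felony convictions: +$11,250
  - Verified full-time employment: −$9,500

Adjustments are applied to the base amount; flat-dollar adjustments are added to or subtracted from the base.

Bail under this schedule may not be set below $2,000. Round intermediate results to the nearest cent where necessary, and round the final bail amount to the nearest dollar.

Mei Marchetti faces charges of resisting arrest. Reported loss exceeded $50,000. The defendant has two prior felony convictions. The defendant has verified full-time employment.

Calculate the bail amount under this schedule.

Base amounts from the schedule: resisting arrest $7,400.
Single charge. Combined base = $7,400.
Loss or damage exceeded $50,000 (+$8,750 flat): $7,400 + $8,750 = $16,150.
Two or more prior felony convictions (+$11,250 flat): $16,150 + $11,250 = $27,400.
Verified full-time employment (−$9,500 flat): $27,400 − $9,500 = $17,900.
$17,900 is at or above the $2,000 minimum.

$17,900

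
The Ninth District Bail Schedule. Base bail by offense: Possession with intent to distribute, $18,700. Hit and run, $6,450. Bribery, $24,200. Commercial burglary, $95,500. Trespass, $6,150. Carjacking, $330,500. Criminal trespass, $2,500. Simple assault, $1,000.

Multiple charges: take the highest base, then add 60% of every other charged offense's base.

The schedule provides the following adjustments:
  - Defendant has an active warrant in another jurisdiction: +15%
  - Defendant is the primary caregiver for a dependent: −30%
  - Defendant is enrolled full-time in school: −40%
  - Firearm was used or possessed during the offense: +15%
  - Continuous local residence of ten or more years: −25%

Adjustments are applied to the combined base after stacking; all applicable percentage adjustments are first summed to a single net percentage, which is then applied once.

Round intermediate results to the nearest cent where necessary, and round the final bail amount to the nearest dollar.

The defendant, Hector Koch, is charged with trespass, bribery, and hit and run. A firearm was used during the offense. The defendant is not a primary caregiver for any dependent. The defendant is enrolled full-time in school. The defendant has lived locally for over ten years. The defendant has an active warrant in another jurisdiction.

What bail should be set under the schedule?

$20,644

Base amounts from the schedule: trespass $6,150; bribery $24,200; hit and run $6,450.
Stacking rule: highest base plus 60% of each additional charge. Highest is bribery at $24,200. Additional: $6,150 × 60% = $3,690; $6,450 × 60% = $3,870. Combined base = $24,200 + $7,560 = $31,760.
Net percentage adjustment: +15% −40% +15% −25% = −35%. $31,760 × 0.65 = $20,644.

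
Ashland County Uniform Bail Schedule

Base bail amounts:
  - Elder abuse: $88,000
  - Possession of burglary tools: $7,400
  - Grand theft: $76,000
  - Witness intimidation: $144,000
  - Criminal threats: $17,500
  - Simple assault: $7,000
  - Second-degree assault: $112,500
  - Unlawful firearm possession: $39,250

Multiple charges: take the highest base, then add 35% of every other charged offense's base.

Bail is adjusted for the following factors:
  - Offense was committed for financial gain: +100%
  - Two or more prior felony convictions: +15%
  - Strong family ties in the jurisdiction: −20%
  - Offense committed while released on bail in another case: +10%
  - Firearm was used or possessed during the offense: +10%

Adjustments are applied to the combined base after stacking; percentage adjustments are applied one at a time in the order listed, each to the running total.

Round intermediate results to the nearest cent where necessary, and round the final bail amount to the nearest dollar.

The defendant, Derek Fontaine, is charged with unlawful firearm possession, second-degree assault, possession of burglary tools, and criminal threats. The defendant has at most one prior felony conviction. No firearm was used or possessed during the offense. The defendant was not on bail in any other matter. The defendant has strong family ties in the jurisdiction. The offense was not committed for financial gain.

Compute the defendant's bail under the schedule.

$107,962

Base amounts from the schedule: unlawful firearm possession $39,250; second-degree assault $112,500; possession of burglary tools $7,400; criminal threats $17,500.
Stacking rule: highest base plus 35% of each additional charge. Highest is second-degree assault at $112,500. Additional: $39,250 × 35% = $13,737.50; $7,400 × 35% = $2,590; $17,500 × 35% = $6,125. Combined base = $112,500 + $22,452.50 = $134,952.50.
Strong family ties in the jurisdiction (−20%): $134,952.50 × 0.8 = $107,962.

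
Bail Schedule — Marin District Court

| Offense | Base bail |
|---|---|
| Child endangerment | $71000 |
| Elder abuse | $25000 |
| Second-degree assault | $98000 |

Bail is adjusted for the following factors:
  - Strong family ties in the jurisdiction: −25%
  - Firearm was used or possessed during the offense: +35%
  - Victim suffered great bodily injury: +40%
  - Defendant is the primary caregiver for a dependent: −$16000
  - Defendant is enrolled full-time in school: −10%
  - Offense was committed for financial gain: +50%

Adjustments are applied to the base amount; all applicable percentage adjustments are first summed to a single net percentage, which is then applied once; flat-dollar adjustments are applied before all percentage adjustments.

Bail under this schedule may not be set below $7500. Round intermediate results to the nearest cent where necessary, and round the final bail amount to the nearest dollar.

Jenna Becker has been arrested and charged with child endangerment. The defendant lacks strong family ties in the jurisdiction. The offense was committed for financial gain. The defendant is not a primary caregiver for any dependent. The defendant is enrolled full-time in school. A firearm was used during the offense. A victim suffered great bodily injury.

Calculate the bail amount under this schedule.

Base amounts from the schedule: child endangerment $71000.
Single charge. Combined base = $71000.
Net percentage adjustment: +35% +40% −10% +50% = +115%. $71000 × 2.15 = $152650.
$152650 is at or above the $7500 minimum.

$152650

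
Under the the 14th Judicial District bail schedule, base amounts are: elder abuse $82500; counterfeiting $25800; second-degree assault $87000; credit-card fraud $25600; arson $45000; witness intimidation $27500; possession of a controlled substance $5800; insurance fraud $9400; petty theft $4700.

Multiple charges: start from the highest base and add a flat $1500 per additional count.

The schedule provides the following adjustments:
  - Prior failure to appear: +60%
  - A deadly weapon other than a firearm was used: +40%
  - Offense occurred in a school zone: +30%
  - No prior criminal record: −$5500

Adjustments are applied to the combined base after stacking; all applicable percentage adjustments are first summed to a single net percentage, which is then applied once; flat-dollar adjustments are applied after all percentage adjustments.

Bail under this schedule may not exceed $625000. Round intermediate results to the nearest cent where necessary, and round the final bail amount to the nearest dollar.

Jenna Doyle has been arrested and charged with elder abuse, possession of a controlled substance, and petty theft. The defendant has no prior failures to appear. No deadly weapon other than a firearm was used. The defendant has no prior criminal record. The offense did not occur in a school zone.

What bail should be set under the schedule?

$80000

Base amounts from the schedule: elder abuse $82500; possession of a controlled substance $5800; petty theft $4700.
Stacking rule: highest base plus $1500 per additional charge. Highest is elder abuse at $82500; 2 additional charges → +$3000. Combined base = $85500.
No prior criminal record (−$5500 flat): $85500 − $5500 = $80000.
$80000 is within the $625000 maximum.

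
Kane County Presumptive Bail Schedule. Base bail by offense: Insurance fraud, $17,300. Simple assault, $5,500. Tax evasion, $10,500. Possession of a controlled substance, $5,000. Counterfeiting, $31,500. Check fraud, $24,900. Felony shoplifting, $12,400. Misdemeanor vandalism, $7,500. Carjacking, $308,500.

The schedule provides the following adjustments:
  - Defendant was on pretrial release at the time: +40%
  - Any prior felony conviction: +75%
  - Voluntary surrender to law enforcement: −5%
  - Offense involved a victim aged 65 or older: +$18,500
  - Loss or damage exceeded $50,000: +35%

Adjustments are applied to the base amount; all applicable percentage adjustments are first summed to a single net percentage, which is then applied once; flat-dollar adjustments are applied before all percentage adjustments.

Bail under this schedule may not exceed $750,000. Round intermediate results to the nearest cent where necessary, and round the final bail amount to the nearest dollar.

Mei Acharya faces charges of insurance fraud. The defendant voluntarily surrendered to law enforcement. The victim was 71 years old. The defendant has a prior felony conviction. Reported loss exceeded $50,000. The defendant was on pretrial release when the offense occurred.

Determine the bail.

Base amounts from the schedule: insurance fraud $17,300.
Single charge. Combined base = $17,300.
Offense involved a victim aged 65 or older (+$18,500 flat): $17,300 + $18,500 = $35,800.
Net percentage adjustment: +40% +75% −5% +35% = +145%. $35,800 × 2.45 = $87,710.
$87,710 is within the $750,000 maximum.

$87,710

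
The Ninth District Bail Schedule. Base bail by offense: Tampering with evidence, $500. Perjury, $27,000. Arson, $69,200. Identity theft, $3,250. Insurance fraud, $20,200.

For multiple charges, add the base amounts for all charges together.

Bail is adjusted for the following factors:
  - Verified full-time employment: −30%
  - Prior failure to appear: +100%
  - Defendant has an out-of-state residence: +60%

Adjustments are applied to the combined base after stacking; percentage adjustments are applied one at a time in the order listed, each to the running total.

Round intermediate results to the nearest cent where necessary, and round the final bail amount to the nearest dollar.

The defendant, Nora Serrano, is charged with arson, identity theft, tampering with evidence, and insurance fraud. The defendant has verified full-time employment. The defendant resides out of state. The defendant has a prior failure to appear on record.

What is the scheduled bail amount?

Base amounts from the schedule: arson $69,200; identity theft $3,250; tampering with evidence $500; insurance fraud $20,200.
Stacking rule: sum of all bases. $69,200 + $3,250 + $500 + $20,200 = $93,150.
Verified full-time employment (−30%): $93,150 × 0.7 = $65,205.
Prior failure to appear (+100%): $65,205 × 2 = $130,410.
Defendant has an out-of-state residence (+60%): $130,410 × 1.6 = $208,656.

$208,656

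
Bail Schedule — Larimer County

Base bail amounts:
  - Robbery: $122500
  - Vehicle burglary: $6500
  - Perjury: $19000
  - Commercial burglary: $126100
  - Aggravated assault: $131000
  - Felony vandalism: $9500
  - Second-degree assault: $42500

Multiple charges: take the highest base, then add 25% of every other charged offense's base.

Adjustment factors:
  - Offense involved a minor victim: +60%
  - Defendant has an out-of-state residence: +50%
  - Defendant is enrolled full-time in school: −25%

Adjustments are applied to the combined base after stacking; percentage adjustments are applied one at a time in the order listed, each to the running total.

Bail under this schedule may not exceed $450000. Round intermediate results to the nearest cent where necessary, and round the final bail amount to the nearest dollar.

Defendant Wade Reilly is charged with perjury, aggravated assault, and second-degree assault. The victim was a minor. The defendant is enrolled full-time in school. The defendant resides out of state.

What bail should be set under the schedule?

Base amounts from the schedule: perjury $19000; aggravated assault $131000; second-degree assault $42500.
Stacking rule: highest base plus 25% of each additional charge. Highest is aggravated assault at $131000. Additional: $19000 × 25% = $4750; $42500 × 25% = $10625. Combined base = $131000 + $15375 = $146375.
Offense involved a minor victim (+60%): $146375 × 1.6 = $234200.
Defendant has an out-of-state residence (+50%): $234200 × 1.5 = $351300.
Defendant is enrolled full-time in school (−25%): $351300 × 0.75 = $263475.
$263475 is within the $450000 maximum.

$263475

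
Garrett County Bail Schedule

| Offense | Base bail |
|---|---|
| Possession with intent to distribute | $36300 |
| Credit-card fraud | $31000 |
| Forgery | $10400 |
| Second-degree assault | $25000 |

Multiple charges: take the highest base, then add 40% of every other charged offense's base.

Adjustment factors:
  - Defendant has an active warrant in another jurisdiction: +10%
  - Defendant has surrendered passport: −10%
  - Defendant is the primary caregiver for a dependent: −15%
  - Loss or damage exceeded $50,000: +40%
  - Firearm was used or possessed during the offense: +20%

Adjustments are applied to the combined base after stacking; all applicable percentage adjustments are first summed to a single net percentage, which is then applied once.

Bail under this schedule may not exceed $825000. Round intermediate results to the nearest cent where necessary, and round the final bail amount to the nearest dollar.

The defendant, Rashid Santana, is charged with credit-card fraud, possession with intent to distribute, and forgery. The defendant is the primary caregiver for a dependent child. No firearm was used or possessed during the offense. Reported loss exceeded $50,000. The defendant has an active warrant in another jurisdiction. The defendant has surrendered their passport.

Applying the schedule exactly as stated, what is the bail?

Base amounts from the schedule: credit-card fraud $31000; possession with intent to distribute $36300; forgery $10400.
Stacking rule: highest base plus 40% of each additional charge. Highest is possession with intent to distribute at $36300. Additional: $31000 × 40% = $12400; $10400 × 40% = $4160. Combined base = $36300 + $16560 = $52860.
Net percentage adjustment: +10% −10% −15% +40% = +25%. $52860 × 1.25 = $66075.
$66075 is within the $825000 maximum.

$66075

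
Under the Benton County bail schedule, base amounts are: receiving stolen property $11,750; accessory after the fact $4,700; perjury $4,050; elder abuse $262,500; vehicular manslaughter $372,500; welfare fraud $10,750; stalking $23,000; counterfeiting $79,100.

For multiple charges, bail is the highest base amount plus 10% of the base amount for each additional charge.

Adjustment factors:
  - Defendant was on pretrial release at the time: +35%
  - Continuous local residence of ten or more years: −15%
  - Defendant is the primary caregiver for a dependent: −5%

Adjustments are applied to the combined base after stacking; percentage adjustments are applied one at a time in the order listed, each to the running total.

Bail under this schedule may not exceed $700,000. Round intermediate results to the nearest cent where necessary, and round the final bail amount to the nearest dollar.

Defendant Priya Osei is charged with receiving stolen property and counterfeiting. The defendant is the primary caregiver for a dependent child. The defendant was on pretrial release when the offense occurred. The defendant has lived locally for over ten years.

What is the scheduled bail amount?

Base amounts from the schedule: receiving stolen property $11,750; counterfeiting $79,100.
Stacking rule: highest base plus 10% of each additional charge. Highest is counterfeiting at $79,100. Additional: $11,750 × 10% = $1,175. Combined base = $79,100 + $1,175 = $80,275.
Defendant was on pretrial release at the time (+35%): $80,275 × 1.35 = $108,371.25.
Continuous local residence of ten or more years (−15%): $108,371.25 × 0.85 = $92,115.56.
Defendant is the primary caregiver for a dependent (−5%): $92,115.56 × 0.95 = $87,509.78.
$87,509.78 is within the $700,000 maximum.
Rounded to the nearest dollar: $87,510.

$87,510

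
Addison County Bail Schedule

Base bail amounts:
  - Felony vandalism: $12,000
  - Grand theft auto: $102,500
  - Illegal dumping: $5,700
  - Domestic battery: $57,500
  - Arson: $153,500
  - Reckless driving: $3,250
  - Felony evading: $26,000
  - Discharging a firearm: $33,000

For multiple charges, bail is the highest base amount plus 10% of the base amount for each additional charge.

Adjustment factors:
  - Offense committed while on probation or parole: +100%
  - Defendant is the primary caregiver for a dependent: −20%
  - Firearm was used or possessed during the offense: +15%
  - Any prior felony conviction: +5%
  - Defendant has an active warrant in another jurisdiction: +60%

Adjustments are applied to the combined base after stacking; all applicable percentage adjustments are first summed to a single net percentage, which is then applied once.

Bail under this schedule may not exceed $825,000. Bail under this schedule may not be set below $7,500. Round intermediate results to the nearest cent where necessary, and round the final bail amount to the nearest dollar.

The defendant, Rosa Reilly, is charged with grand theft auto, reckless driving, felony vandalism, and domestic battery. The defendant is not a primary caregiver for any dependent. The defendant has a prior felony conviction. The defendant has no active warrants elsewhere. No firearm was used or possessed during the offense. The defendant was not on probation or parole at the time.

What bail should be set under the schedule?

Base amounts from the schedule: grand theft auto $102,500; reckless driving $3,250; felony vandalism $12,000; domestic battery $57,500.
Stacking rule: highest base plus 10% of each additional charge. Highest is grand theft auto at $102,500. Additional: $3,250 × 10% = $325; $12,000 × 10% = $1,200; $57,500 × 10% = $5,750. Combined base = $102,500 + $7,275 = $109,775.
Any prior felony conviction (+5%): $109,775 × 1.05 = $115,263.75.
$115,263.75 is within the $825,000 maximum.
$115,263.75 is at or above the $7,500 minimum.
Rounded to the nearest dollar: $115,264.

$115,264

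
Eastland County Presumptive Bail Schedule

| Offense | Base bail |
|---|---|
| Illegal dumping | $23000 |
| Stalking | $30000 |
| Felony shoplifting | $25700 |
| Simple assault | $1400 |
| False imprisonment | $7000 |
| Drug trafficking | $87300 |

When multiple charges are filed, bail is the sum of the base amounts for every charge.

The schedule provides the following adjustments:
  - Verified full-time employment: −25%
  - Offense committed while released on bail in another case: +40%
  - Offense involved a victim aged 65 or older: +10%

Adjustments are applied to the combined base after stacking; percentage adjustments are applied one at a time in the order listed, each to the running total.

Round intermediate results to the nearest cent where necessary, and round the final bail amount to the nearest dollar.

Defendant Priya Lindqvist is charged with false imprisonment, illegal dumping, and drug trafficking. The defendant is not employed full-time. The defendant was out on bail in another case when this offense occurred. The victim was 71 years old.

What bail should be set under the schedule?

Base amounts from the schedule: false imprisonment $7000; illegal dumping $23000; drug trafficking $87300.
Stacking rule: sum of all bases. $7000 + $23000 + $87300 = $117300.
Offense committed while released on bail in another case (+40%): $117300 × 1.4 = $164220.
Offense involved a victim aged 65 or older (+10%): $164220 × 1.1 = $180642.

$180642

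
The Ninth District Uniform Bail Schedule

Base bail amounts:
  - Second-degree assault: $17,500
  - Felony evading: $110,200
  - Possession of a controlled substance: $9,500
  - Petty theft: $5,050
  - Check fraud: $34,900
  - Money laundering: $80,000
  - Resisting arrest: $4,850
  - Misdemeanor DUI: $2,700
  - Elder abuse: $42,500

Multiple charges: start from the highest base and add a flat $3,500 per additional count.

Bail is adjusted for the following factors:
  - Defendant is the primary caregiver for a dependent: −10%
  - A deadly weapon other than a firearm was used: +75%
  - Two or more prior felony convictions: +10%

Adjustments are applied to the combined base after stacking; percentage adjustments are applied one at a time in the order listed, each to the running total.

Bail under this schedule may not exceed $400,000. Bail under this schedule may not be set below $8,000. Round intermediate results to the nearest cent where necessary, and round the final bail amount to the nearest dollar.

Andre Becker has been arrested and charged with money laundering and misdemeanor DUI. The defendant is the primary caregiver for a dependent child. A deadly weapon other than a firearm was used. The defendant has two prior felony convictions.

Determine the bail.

$144,664

Base amounts from the schedule: money laundering $80,000; misdemeanor DUI $2,700.
Stacking rule: highest base plus $3,500 per additional charge. Highest is money laundering at $80,000; 1 additional charge → +$3,500. Combined base = $83,500.
Defendant is the primary caregiver for a dependent (−10%): $83,500 × 0.9 = $75,150.
A deadly weapon other than a firearm was used (+75%): $75,150 × 1.75 = $131,512.50.
Two or more prior felony convictions (+10%): $131,512.50 × 1.1 = $144,663.75.
$144,663.75 is within the $400,000 maximum.
$144,663.75 is at or above the $8,000 minimum.
Rounded to the nearest dollar: $144,664.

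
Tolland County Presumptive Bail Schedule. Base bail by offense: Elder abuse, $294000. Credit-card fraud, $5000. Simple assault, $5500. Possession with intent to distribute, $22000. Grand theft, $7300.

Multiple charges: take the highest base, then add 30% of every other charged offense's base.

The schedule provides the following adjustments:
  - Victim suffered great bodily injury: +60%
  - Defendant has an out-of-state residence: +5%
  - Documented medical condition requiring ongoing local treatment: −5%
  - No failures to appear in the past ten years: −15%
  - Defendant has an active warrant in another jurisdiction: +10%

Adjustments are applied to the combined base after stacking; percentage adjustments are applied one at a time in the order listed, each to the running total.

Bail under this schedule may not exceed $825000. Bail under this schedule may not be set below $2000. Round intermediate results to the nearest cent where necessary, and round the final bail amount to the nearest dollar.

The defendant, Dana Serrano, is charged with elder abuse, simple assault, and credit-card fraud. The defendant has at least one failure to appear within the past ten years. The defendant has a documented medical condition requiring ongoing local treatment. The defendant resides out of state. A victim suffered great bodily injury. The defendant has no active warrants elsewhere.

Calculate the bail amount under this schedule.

Base amounts from the schedule: elder abuse $294000; simple assault $5500; credit-card fraud $5000.
Stacking rule: highest base plus 30% of each additional charge. Highest is elder abuse at $294000. Additional: $5500 × 30% = $1650; $5000 × 30% = $1500. Combined base = $294000 + $3150 = $297150.
Victim suffered great bodily injury (+60%): $297150 × 1.6 = $475440.
Defendant has an out-of-state residence (+5%): $475440 × 1.05 = $499212.
Documented medical condition requiring ongoing local treatment (−5%): $499212 × 0.95 = $474251.40.
$474251.40 is within the $825000 maximum.
$474251.40 is at or above the $2000 minimum.
Rounded to the nearest dollar: $474251.

$474251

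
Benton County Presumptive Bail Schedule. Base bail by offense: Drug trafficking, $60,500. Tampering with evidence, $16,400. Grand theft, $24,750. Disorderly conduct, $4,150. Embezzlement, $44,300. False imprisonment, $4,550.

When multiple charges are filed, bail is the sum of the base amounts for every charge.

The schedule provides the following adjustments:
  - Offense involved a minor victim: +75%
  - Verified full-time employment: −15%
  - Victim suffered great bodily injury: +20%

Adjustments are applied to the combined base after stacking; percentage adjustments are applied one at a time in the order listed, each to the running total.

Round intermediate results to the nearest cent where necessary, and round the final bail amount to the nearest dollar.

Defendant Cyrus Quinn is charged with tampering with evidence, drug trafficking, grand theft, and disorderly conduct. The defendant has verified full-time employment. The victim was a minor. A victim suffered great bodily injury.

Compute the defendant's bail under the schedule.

Base amounts from the schedule: tampering with evidence $16,400; drug trafficking $60,500; grand theft $24,750; disorderly conduct $4,150.
Stacking rule: sum of all bases. $16,400 + $60,500 + $24,750 + $4,150 = $105,800.
Offense involved a minor victim (+75%): $105,800 × 1.75 = $185,150.
Verified full-time employment (−15%): $185,150 × 0.85 = $157,377.50.
Victim suffered great bodily injury (+20%): $157,377.50 × 1.2 = $188,853.

$188,853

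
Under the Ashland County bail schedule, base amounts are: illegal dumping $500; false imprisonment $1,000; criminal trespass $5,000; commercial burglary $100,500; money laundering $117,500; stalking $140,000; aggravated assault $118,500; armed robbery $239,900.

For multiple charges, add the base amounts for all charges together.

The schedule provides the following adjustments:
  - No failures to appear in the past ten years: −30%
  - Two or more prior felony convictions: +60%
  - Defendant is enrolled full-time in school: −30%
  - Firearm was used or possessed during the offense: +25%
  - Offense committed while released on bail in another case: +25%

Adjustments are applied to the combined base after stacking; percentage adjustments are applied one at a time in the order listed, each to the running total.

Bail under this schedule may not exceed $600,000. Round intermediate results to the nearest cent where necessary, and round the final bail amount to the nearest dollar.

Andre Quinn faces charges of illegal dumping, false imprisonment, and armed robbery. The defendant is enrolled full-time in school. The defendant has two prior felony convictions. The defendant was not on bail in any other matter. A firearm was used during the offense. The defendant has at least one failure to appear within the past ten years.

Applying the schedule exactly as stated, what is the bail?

$337,960

Base amounts from the schedule: illegal dumping $500; false imprisonment $1,000; armed robbery $239,900.
Stacking rule: sum of all bases. $500 + $1,000 + $239,900 = $241,400.
Two or more prior felony convictions (+60%): $241,400 × 1.6 = $386,240.
Defendant is enrolled full-time in school (−30%): $386,240 × 0.7 = $270,368.
Firearm was used or possessed during the offense (+25%): $270,368 × 1.25 = $337,960.
$337,960 is within the $600,000 maximum.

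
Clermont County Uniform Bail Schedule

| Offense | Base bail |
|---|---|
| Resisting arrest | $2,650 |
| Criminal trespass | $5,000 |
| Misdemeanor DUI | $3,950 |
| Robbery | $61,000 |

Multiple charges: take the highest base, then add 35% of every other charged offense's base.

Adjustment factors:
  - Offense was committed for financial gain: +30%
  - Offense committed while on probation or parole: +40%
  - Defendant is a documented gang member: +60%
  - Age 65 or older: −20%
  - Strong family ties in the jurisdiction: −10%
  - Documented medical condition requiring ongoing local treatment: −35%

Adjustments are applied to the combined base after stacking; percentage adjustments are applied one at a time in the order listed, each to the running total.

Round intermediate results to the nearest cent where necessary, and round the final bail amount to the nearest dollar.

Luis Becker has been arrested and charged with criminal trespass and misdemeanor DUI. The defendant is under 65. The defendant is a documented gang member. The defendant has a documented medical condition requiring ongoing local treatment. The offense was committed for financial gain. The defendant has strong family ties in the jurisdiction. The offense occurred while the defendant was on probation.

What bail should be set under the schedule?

Base amounts from the schedule: criminal trespass $5,000; misdemeanor DUI $3,950.
Stacking rule: highest base plus 35% of each additional charge. Highest is criminal trespass at $5,000. Additional: $3,950 × 35% = $1,382.50. Combined base = $5,000 + $1,382.50 = $6,382.50.
Offense was committed for financial gain (+30%): $6,382.50 × 1.3 = $8,297.25.
Offense committed while on probation or parole (+40%): $8,297.25 × 1.4 = $11,616.15.
Defendant is a documented gang member (+60%): $11,616.15 × 1.6 = $18,585.84.
Strong family ties in the jurisdiction (−10%): $18,585.84 × 0.9 = $16,727.26.
Documented medical condition requiring ongoing local treatment (−35%): $16,727.26 × 0.65 = $10,872.72.
Rounded to the nearest dollar: $10,873.

$10,873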